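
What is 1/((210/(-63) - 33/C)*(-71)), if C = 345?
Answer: 345/83993 ≈ 0.0041075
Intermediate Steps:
1/((210/(-63) - 33/C)*(-71)) = 1/((210/(-63) - 33/345)*(-71)) = 1/((210*(-1/63) - 33*1/345)*(-71)) = 1/((-10/3 - 11/115)*(-71)) = 1/(-1183/345*(-71)) = 1/(83993/345) = 345/83993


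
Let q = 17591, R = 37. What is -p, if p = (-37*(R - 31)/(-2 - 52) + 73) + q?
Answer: -159013/9 ≈ -17668.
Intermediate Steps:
p = 159013/9 (p = (-37*(37 - 31)/(-2 - 52) + 73) + 17591 = (-222/(-54) + 73) + 17591 = (-222*(-1)/54 + 73) + 17591 = (-37*(-⅑) + 73) + 17591 = (37/9 + 73) + 17591 = 694/9 + 17591 = 159013/9 ≈ 17668.)
-p = -1*159013/9 = -159013/9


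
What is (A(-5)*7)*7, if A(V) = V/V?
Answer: 49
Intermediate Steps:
A(V) = 1
(A(-5)*7)*7 = (1*7)*7 = 7*7 = 49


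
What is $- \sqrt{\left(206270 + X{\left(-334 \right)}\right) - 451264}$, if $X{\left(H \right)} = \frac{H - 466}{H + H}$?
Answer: $- \frac{i \sqrt{6832604266}}{167} \approx - 494.97 i$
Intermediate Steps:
$X{\left(H \right)} = \frac{-466 + H}{2 H}$
$- \sqrt{\left(206270 + X{\left(-334 \right)}\right) - 451264} = - \sqrt{\left(206270 + \frac{-466 - 334}{2 \left(-334\right)}\right) - 451264} = - \sqrt{\left(206270 + \frac{1}{2} \left(- \frac{1}{334}\right) \left(-800\right)\right) - 451264} = - \sqrt{\left(206270 + \frac{200}{167}\right) - 451264} = - \sqrt{\frac{34447290}{167} - 451264} = - \sqrt{- \frac{40913798}{167}} = - \frac{i \sqrt{6832604266}}{167}$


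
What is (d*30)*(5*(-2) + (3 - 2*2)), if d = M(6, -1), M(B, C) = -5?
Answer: 1650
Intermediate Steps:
d = -5
(d*30)*(5*(-2) + (3 - 2*2)) = (-5*30)*(5*(-2) + (3 - 2*2)) = -150*(-10 + (3 - 4)) = -150*(-10 - 1) = -150*(-11) = 1650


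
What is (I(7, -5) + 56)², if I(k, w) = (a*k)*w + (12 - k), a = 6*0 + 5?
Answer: 12996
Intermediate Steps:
a = 5 (a = 0 + 5 = 5)
I(k, w) = 12 - k + 5*k*w (I(k, w) = (5*k)*w + (12 - k) = 5*k*w + (12 - k) = 12 - k + 5*k*w)
(I(7, -5) + 56)² = ((12 - 1*7 + 5*7*(-5)) + 56)² = ((12 - 7 - 175) + 56)² = (-170 + 56)² = (-114)² = 12996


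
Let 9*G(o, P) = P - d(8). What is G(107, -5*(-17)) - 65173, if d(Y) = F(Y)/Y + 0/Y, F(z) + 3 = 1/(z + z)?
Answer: -75068369/1152 ≈ -65164.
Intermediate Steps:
F(z) = -3 + 1/(2*z) (F(z) = -3 + 1/(z + z) = -3 + 1/(2*z))
d(Y) = (-3 + 1/(2*Y))/Y (d(Y) = (-3 + 1/(2*Y))/Y + 0/Y = (-3 + 1/(2*Y))/Y + 0 = (-3 + 1/(2*Y))/Y)
G(o, P) = 47/1152 + P/9 (G(o, P) = (P - (1 - 6*8)/(2*8**2))/9 = (P - (1 - 48)/(2*64))/9 = (P - (-47)/(2*64))/9 = (P - 1*(-47/128))/9 = (P + 47/128)/9 = (47/128 + P)/9 = 47/1152 + P/9)
G(107, -5*(-17)) - 65173 = (47/1152 + (-5*(-17))/9) - 65173 = (47/1152 + (1/9)*85) - 65173 = (47/1152 + 85/9) - 65173 = 10927/1152 - 65173 = -75068369/1152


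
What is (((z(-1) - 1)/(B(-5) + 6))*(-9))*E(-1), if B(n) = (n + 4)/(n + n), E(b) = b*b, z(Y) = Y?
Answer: 180/61 ≈ 2.9508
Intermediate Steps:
E(b) = b²
B(n) = (4 + n)/(2*n) (B(n) = (4 + n)/((2*n)) = (4 + n)*(1/(2*n)) = (4 + n)/(2*n))
(((z(-1) - 1)/(B(-5) + 6))*(-9))*E(-1) = (((-1 - 1)/((½)*(4 - 5)/(-5) + 6))*(-9))*(-1)² = (-2/((½)*(-⅕)*(-1) + 6)*(-9))*1 = (-2/(⅒ + 6)*(-9))*1 = (-2/61/10*(-9))*1 = (-2*10/61*(-9))*1 = -20/61*(-9)*1 = (180/61)*1 = 180/61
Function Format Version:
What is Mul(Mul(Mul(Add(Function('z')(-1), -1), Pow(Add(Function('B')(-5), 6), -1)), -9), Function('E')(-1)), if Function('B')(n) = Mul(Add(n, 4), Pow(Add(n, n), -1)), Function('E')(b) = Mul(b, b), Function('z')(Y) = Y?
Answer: Rational(180, 61) ≈ 2.9508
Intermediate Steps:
Function('E')(b) = Pow(b, 2)
Function('B')(n) = Mul(Rational(1, 2), Pow(n, -1), Add(4, n)) (Function('B')(n) = Mul(Add(4, n), Pow(Mul(2, n), -1)) = Mul(Add(4, n), Mul(Rational(1, 2), Pow(n, -1))) = Mul(Rational(1, 2), Pow(n, -1), Add(4, n)))
Mul(Mul(Mul(Add(Function('z')(-1), -1), Pow(Add(Function('B')(-5), 6), -1)), -9), Function('E')(-1)) = Mul(Mul(Mul(Add(-1, -1), Pow(Add(Mul(Rational(1, 2), Pow(-5, -1), Add(4, -5)), 6), -1)), -9), Pow(-1, 2)) = Mul(Mul(Mul(-2, Pow(Add(Mul(Rational(1, 2), Rational(-1, 5), -1), 6), -1)), -9), 1) = Mul(Mul(Mul(-2, Pow(Add(Rational(1, 10), 6), -1)), -9), 1) = Mul(Mul(Mul(-2, Pow(Rational(61, 10), -1)), -9), 1) = Mul(Mul(Mul(-2, Rational(10, 61)), -9), 1) = Mul(Mul(Rational(-20, 61), -9), 1) = Mul(Rational(180, 61), 1) = Rational(180, 61)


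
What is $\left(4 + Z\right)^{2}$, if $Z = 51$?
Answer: $3025$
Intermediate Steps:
$\left(4 + Z\right)^{2} = \left(4 + 51\right)^{2} = 55^{2} = 3025$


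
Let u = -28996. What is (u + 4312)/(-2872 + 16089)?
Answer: -24684/13217 ≈ -1.8676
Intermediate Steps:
(u + 4312)/(-2872 + 16089) = (-28996 + 4312)/(-2872 + 16089) = -24684/13217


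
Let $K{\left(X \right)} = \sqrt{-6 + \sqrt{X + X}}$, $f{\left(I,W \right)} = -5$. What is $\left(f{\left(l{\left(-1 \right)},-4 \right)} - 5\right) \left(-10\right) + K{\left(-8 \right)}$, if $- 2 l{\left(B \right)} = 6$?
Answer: $100 + \sqrt{-6 + 4 i} \approx 100.78 + 2.5701 i$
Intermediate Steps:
$l{\left(B \right)} = -3$ ($l{\left(B \right)} = \left(- \frac{1}{2}\right) 6 = -3$)
$K{\left(X \right)} = \sqrt{-6 + \sqrt{2} \sqrt{X}}$ ($K{\left(X \right)} = \sqrt{-6 + \sqrt{2 X}} = \sqrt{-6 + \sqrt{2} \sqrt{X}}$)
$\left(f{\left(l{\left(-1 \right)},-4 \right)} - 5\right) \left(-10\right) + K{\left(-8 \right)} = \left(-5 - 5\right) \left(-10\right) + \sqrt{-6 + \sqrt{2} \sqrt{-8}} = \left(-10\right) \left(-10\right) + \sqrt{-6 + \sqrt{2} \cdot 2 i \sqrt{2}} = 100 + \sqrt{-6 + 4 i}$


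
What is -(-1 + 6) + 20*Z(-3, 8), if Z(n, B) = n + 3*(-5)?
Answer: -365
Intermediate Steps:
Z(n, B) = -15 + n (Z(n, B) = n - 15 = -15 + n)
-(-1 + 6) + 20*Z(-3, 8) = -(-1 + 6) + 20*(-15 - 3) = -1*5 + 20*(-18) = -5 - 360 = -365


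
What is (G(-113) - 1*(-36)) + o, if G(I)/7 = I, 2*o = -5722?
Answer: -3616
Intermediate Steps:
o = -2861 (o = (1/2)*(-5722) = -2861)
G(I) = 7*I
(G(-113) - 1*(-36)) + o = (7*(-113) - 1*(-36)) - 2861 = (-791 + 36) - 2861 = -755 - 2861 = -3616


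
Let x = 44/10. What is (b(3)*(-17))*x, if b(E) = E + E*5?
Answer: -6732/5 ≈ -1346.4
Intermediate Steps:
b(E) = 6*E (b(E) = E + 5*E = 6*E)
x = 22/5 (x = 44*(⅒) = 22/5 ≈ 4.4000)
(b(3)*(-17))*x = ((6*3)*(-17))*(22/5) = (18*(-17))*(22/5) = -306*22/5 = -6732/5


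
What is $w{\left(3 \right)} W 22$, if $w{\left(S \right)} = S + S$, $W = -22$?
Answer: $-2904$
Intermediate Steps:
$w{\left(S \right)} = 2 S$
$w{\left(3 \right)} W 22 = 2 \cdot 3 \left(-22\right) 22 = 6 \left(-22\right) 22 = \left(-132\right) 22 = -2904$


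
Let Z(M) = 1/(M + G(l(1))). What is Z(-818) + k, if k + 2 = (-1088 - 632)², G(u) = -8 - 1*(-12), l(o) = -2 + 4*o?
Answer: 2408135971/814 ≈ 2.9584e+6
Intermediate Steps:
G(u) = 4 (G(u) = -8 + 12 = 4)
k = 2958398 (k = -2 + (-1088 - 632)² = -2 + (-1720)² = -2 + 2958400 = 2958398)
Z(M) = 1/(4 + M) (Z(M) = 1/(M + 4) = 1/(4 + M))
Z(-818) + k = 1/(4 - 818) + 2958398 = 1/(-814) + 2958398 = -1/814 + 2958398 = 2408135971/814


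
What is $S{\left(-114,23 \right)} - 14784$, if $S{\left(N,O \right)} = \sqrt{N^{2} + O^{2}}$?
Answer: $-14784 + 5 \sqrt{541} \approx -14668.0$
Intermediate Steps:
$S{\left(-114,23 \right)} - 14784 = \sqrt{\left(-114\right)^{2} + 23^{2}} - 14784 = \sqrt{12996 + 529} - 14784 = \sqrt{13525} - 14784 = 5 \sqrt{541} - 14784 = -14784 + 5 \sqrt{541}$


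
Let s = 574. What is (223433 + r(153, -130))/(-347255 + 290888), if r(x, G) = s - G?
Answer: -224137/56367 ≈ -3.9764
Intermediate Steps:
r(x, G) = 574 - G
(223433 + r(153, -130))/(-347255 + 290888) = (223433 + (574 - 1*(-130)))/(-347255 + 290888) = (223433 + (574 + 130))/(-56367) = (223433 + 704)*(-1/56367) = 224137*(-1/56367) = -224137/56367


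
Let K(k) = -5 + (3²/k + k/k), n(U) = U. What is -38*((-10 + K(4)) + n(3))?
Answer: 665/2 ≈ 332.50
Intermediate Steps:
K(k) = -4 + 9/k (K(k) = -5 + (9/k + 1) = -5 + (1 + 9/k) = -4 + 9/k)
-38*((-10 + K(4)) + n(3)) = -38*((-10 + (-4 + 9/4)) + 3) = -38*((-10 - 7/4) + 3) = -38*(-47/4 + 3) = -38*(-35/4) = 665/2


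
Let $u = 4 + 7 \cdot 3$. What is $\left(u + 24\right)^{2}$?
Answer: $2401$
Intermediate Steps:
$u = 25$ ($u = 4 + 21 = 25$)
$\left(u + 24\right)^{2} = \left(25 + 24\right)^{2} = 49^{2} = 2401$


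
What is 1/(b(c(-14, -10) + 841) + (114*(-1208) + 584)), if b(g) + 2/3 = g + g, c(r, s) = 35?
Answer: -3/406130 ≈ -7.3868e-6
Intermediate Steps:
b(g) = -⅔ + 2*g (b(g) = -⅔ + (g + g) = -⅔ + 2*g)
1/(b(c(-14, -10) + 841) + (114*(-1208) + 584)) = 1/((-⅔ + 2*(35 + 841)) + (114*(-1208) + 584)) = 1/((-⅔ + 2*876) + (-137712 + 584)) = 1/((-⅔ + 1752) - 137128) = 1/(5254/3 - 137128) = 1/(-406130/3) = -3/406130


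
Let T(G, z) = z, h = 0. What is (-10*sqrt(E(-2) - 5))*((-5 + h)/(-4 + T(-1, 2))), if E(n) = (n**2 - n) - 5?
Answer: -50*I ≈ -50.0*I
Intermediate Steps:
E(n) = -5 + n**2 - n
(-10*sqrt(E(-2) - 5))*((-5 + h)/(-4 + T(-1, 2))) = (-10*sqrt((-5 + (-2)**2 - 1*(-2)) - 5))*((-5 + 0)/(-4 + 2)) = (-10*sqrt((-5 + 4 + 2) - 5))*(-5/(-2)) = (-10*sqrt(1 - 5))*(-5*(-1/2)) = -20*I*(5/2) = -50*I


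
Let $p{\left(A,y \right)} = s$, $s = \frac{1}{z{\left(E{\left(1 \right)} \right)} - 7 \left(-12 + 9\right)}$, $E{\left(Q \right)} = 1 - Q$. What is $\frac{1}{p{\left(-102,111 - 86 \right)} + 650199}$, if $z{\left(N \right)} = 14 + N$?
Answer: $\frac{35}{22756966} \approx 1.538 \cdot 10^{-6}$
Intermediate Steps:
$s = \frac{1}{35}$ ($s = \frac{1}{\left(14 + \left(1 - 1\right)\right) - 7 \left(-12 + 9\right)} = \frac{1}{\left(14 + \left(1 - 1\right)\right) - -21} = \frac{1}{\left(14 + 0\right) + 21} = \frac{1}{14 + 21} = \frac{1}{35} \approx 0.028571$)
$p{\left(A,y \right)} = \frac{1}{35}$
$\frac{1}{p{\left(-102,111 - 86 \right)} + 650199} = \frac{1}{\frac{1}{35} + 650199} = \frac{1}{\frac{22756966}{35}} = \frac{35}{22756966}$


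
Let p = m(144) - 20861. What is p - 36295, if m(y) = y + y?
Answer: -56868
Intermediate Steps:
m(y) = 2*y
p = -20573 (p = 2*144 - 20861 = 288 - 20861 = -20573)
p - 36295 = -20573 - 36295 = -56868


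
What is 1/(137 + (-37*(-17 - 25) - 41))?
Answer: 1/1650 ≈ 0.00060606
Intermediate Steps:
1/(137 + (-37*(-17 - 25) - 41)) = 1/(137 + (-37*(-42) - 41)) = 1/(137 + (1554 - 41)) = 1/(137 + 1513) = 1/1650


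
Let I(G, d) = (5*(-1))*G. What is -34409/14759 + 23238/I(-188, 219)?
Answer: 155312591/6936730 ≈ 22.390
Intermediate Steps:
I(G, d) = -5*G
-34409/14759 + 23238/I(-188, 219) = -34409/14759 + 23238/((-5*(-188))) = -34409*1/14759 + 23238/940 = -34409/14759 + 23238*(1/940) = -34409/14759 + 11619/470 = 155312591/6936730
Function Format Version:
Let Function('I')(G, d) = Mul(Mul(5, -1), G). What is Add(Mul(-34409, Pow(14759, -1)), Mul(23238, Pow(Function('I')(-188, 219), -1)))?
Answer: Rational(155312591, 6936730) ≈ 22.390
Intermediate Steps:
Function('I')(G, d) = Mul(-5, G)
Add(Mul(-34409, Pow(14759, -1)), Mul(23238, Pow(Function('I')(-188, 219), -1))) = Add(Mul(-34409, Pow(14759, -1)), Mul(23238, Pow(Mul(-5, -188), -1))) = Add(Mul(-34409, Rational(1, 14759)), Mul(23238, Pow(940, -1))) = Add(Rational(-34409, 14759), Mul(23238, Rational(1, 940))) = Add(Rational(-34409, 14759), Rational(11619, 470)) = Rational(155312591, 6936730)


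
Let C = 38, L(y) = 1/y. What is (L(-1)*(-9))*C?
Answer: 342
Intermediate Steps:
(L(-1)*(-9))*C = (-9/(-1))*38 = -1*(-9)*38 = 9*38 = 342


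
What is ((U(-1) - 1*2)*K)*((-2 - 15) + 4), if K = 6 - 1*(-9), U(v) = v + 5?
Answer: -390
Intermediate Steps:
U(v) = 5 + v
K = 15 (K = 6 + 9 = 15)
((U(-1) - 1*2)*K)*((-2 - 15) + 4) = (((5 - 1) - 1*2)*15)*((-2 - 15) + 4) = ((4 - 2)*15)*(-17 + 4) = (2*15)*(-13) = 30*(-13) = -390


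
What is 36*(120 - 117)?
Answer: 108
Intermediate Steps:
36*(120 - 117) = 36*3 = 108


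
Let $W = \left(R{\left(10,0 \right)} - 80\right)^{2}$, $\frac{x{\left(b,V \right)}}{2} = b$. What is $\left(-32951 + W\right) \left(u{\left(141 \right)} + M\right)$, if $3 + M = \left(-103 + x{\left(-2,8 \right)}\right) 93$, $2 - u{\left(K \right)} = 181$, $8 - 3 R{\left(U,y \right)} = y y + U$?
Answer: $\frac{2411603335}{9} \approx 2.6796 \cdot 10^{8}$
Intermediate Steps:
$R{\left(U,y \right)} = \frac{8}{3} - \frac{U}{3} - \frac{y^{2}}{3}$ ($R{\left(U,y \right)} = \frac{8}{3} - \frac{y y + U}{3} = \frac{8}{3} - \frac{y^{2} + U}{3} = \frac{8}{3} - \frac{U + y^{2}}{3} = \frac{8}{3} - \left(\frac{U}{3} + \frac{y^{2}}{3}\right) = \frac{8}{3} - \frac{U}{3} - \frac{y^{2}}{3}$)
$u{\left(K \right)} = -179$ ($u{\left(K \right)} = 2 - 181 = -179$)
$x{\left(b,V \right)} = 2 b$
$W = \frac{58564}{9}$ ($W = \left(\left(\frac{8}{3} - \frac{10}{3} - \frac{0^{2}}{3}\right) - 80\right)^{2} = \left(\left(\frac{8}{3} - \frac{10}{3} - 0\right) - 80\right)^{2} = \left(\left(\frac{8}{3} - \frac{10}{3} + 0\right) - 80\right)^{2} = \left(- \frac{2}{3} - 80\right)^{2} = \left(- \frac{242}{3}\right)^{2} = \frac{58564}{9} \approx 6507.1$)
$M = -9954$ ($M = -3 + \left(-103 + 2 \left(-2\right)\right) 93 = -3 + \left(-103 - 4\right) 93 = -3 - 9951 = -9954$)
$\left(-32951 + W\right) \left(u{\left(141 \right)} + M\right) = \left(-32951 + \frac{58564}{9}\right) \left(-179 - 9954\right) = \left(- \frac{237995}{9}\right) \left(-10133\right) = \frac{2411603335}{9}$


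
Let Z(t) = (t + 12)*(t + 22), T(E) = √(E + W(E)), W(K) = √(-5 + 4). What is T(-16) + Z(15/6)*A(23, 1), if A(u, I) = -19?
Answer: -26999/4 + √(-16 + I) ≈ -6749.6 + 4.002*I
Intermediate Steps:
W(K) = I (W(K) = √(-1) = I)
T(E) = √(I + E) (T(E) = √(E + I) = √(I + E))
Z(t) = (12 + t)*(22 + t)
T(-16) + Z(15/6)*A(23, 1) = √(I - 16) + (264 + (15/6)² + 34*(15/6))*(-19) = √(-16 + I) + (264 + (15*(⅙))² + 34*(15*(⅙)))*(-19) = √(-16 + I) + (264 + (5/2)² + 34*(5/2))*(-19) = √(-16 + I) + (264 + 25/4 + 85)*(-19) = √(-16 + I) + (1421/4)*(-19) = √(-16 + I) - 26999/4 = -26999/4 + √(-16 + I)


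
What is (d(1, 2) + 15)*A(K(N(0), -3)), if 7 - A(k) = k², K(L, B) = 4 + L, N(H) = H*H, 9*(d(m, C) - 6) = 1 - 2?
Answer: -188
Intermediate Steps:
d(m, C) = 53/9 (d(m, C) = 6 + (1 - 2)/9 = 6 + (⅑)*(-1) = 6 - ⅑ = 53/9)
N(H) = H²
A(k) = 7 - k²
(d(1, 2) + 15)*A(K(N(0), -3)) = (53/9 + 15)*(7 - (4 + 0²)²) = 188*(7 - (4 + 0)²)/9 = 188*(7 - 1*4²)/9 = 188*(7 - 1*16)/9 = 188*(7 - 16)/9 = (188/9)*(-9) = -188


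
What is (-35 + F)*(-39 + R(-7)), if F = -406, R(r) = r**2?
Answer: -4410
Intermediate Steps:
(-35 + F)*(-39 + R(-7)) = (-35 - 406)*(-39 + (-7)**2) = -441*(-39 + 49) = -441*10 = -4410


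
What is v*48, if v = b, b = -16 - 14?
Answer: -1440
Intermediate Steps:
b = -30
v = -30
v*48 = -30*48 = -1440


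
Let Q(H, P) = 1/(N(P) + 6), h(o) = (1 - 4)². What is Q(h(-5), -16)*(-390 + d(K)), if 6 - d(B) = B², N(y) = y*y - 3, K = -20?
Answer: -112/37 ≈ -3.0270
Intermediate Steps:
N(y) = -3 + y² (N(y) = y² - 3 = -3 + y²)
d(B) = 6 - B²
h(o) = 9 (h(o) = (-3)² = 9)
Q(H, P) = 1/(3 + P²) (Q(H, P) = 1/((-3 + P²) + 6) = 1/(3 + P²))
Q(h(-5), -16)*(-390 + d(K)) = (-390 + (6 - 1*(-20)²))/(3 + (-16)²) = (-390 + (6 - 1*400))/(3 + 256) = (-390 + (6 - 400))/259 = (-390 - 394)/259 = (1/259)*(-784) = -112/37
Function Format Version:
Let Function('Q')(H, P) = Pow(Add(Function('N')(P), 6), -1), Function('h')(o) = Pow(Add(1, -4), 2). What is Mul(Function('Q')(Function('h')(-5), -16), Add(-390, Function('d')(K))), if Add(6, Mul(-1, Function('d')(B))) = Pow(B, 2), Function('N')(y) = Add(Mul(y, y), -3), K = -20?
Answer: Rational(-112, 37) ≈ -3.0270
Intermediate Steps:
Function('N')(y) = Add(-3, Pow(y, 2)) (Function('N')(y) = Add(Pow(y, 2), -3) = Add(-3, Pow(y, 2)))
Function('d')(B) = Add(6, Mul(-1, Pow(B, 2)))
Function('h')(o) = 9 (Function('h')(o) = Pow(-3, 2) = 9)
Function('Q')(H, P) = Pow(Add(3, Pow(P, 2)), -1) (Function('Q')(H, P) = Pow(Add(Add(-3, Pow(P, 2)), 6), -1) = Pow(Add(3, Pow(P, 2)), -1))
Mul(Function('Q')(Function('h')(-5), -16), Add(-390, Function('d')(K))) = Mul(Pow(Add(3, Pow(-16, 2)), -1), Add(-390, Add(6, Mul(-1, Pow(-20, 2))))) = Mul(Pow(Add(3, 256), -1), Add(-390, Add(6, Mul(-1, 400)))) = Mul(Pow(259, -1), Add(-390, Add(6, -400))) = Mul(Rational(1, 259), Add(-390, -394)) = Mul(Rational(1, 259), -784) = Rational(-112, 37)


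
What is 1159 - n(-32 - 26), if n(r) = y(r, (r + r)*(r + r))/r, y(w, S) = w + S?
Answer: 1390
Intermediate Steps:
y(w, S) = S + w
n(r) = (r + 4*r²)/r (n(r) = ((r + r)*(r + r) + r)/r = ((2*r)*(2*r) + r)/r = (4*r² + r)/r = (r + 4*r²)/r)
1159 - n(-32 - 26) = 1159 - (1 + 4*(-32 - 26)) = 1159 - (1 + 4*(-58)) = 1159 - (1 - 232) = 1159 - 1*(-231) = 1159 + 231 = 1390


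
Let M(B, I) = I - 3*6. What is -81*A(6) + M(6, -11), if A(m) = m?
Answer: -515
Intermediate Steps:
M(B, I) = -18 + I (M(B, I) = I - 18 = -18 + I)
-81*A(6) + M(6, -11) = -81*6 + (-18 - 11) = -486 - 29 = -515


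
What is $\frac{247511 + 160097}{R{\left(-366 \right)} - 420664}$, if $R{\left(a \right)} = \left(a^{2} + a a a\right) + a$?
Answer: $- \frac{203804}{24657485} \approx -0.0082654$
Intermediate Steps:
$R{\left(a \right)} = a + a^{2} + a^{3}$ ($R{\left(a \right)} = \left(a^{2} + a^{2} a\right) + a = \left(a^{2} + a^{3}\right) + a = a + a^{2} + a^{3}$)
$\frac{247511 + 160097}{R{\left(-366 \right)} - 420664} = \frac{247511 + 160097}{- 366 \left(1 - 366 + \left(-366\right)^{2}\right) - 420664} = \frac{407608}{- 366 \left(1 - 366 + 133956\right) - 420664} = \frac{407608}{\left(-366\right) 133591 - 420664} = \frac{407608}{-48894306 - 420664} = \frac{407608}{-49314970} = 407608 \left(- \frac{1}{49314970}\right) = - \frac{203804}{24657485}$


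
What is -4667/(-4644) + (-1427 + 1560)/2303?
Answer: 1623679/1527876 ≈ 1.0627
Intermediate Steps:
-4667/(-4644) + (-1427 + 1560)/2303 = -4667*(-1/4644) + 133*(1/2303) = 4667/4644 + 19/329 = 1623679/1527876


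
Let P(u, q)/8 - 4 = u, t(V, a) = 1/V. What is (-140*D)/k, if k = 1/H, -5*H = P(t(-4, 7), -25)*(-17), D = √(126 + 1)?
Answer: -14280*√127 ≈ -1.6093e+5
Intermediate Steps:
D = √127 ≈ 11.269
P(u, q) = 32 + 8*u
H = 102 (H = -(32 + 8/(-4))*(-17)/5 = -(32 + 8*(-¼))*(-17)/5 = -(32 - 2)*(-17)/5 = -6*(-17) = -⅕*(-510) = 102)
k = 1/102 ≈ 0.0098039
(-140*D)/k = (-140*√127)/(1/102) = -140*√127*102 = -14280*√127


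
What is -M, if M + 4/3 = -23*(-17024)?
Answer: -1174652/3 ≈ -3.9155e+5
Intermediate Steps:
M = 1174652/3 (M = -4/3 - 23*(-17024) = -4/3 + 391552 = 1174652/3 ≈ 3.9155e+5)
-M = -1*1174652/3 = -1174652/3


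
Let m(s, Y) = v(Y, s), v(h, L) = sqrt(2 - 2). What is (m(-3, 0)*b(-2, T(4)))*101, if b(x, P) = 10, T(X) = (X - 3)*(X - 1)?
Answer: 0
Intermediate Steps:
T(X) = (-1 + X)*(-3 + X) (T(X) = (-3 + X)*(-1 + X) = (-1 + X)*(-3 + X))
v(h, L) = 0 (v(h, L) = sqrt(0) = 0)
m(s, Y) = 0
(m(-3, 0)*b(-2, T(4)))*101 = (0*10)*101 = 0*101 = 0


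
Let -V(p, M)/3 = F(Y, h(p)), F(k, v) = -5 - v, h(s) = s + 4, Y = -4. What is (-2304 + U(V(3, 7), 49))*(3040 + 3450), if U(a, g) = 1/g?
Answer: -732688550/49 ≈ -1.4953e+7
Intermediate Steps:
h(s) = 4 + s
V(p, M) = 27 + 3*p (V(p, M) = -3*(-5 - (4 + p)) = -3*(-5 + (-4 - p)) = -3*(-9 - p) = 27 + 3*p)
(-2304 + U(V(3, 7), 49))*(3040 + 3450) = (-2304 + 1/49)*(3040 + 3450) = (-2304 + 1/49)*6490 = -112895/49*6490 = -732688550/49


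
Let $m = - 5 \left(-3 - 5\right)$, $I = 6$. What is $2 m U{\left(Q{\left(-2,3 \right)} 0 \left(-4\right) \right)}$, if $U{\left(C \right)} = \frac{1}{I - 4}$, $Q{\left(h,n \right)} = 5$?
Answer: $40$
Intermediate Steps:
$U{\left(C \right)} = \frac{1}{2}$ ($U{\left(C \right)} = \frac{1}{6 - 4} = \frac{1}{2}$)
$m = 40$ ($m = \left(-5\right) \left(-8\right) = 40$)
$2 m U{\left(Q{\left(-2,3 \right)} 0 \left(-4\right) \right)} = 2 \cdot 40 \cdot \frac{1}{2} = 80 \cdot \frac{1}{2} = 40$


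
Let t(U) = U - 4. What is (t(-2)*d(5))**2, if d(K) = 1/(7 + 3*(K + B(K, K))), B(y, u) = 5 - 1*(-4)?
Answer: 36/2401 ≈ 0.014994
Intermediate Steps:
t(U) = -4 + U
B(y, u) = 9 (B(y, u) = 5 + 4 = 9)
d(K) = 1/(34 + 3*K) (d(K) = 1/(7 + 3*(K + 9)) = 1/(7 + 3*(9 + K)) = 1/(7 + (27 + 3*K)) = 1/(34 + 3*K))
(t(-2)*d(5))**2 = ((-4 - 2)/(34 + 3*5))**2 = (-6/(34 + 15))**2 = (-6/49)**2 = 36/2401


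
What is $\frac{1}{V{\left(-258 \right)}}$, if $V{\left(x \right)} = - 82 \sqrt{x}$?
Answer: $\frac{i \sqrt{258}}{21156} \approx 0.00075923 i$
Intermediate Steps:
$\frac{1}{V{\left(-258 \right)}} = \frac{1}{\left(-82\right) \sqrt{-258}} = \frac{1}{\left(-82\right) i \sqrt{258}} = \frac{i \sqrt{258}}{21156}$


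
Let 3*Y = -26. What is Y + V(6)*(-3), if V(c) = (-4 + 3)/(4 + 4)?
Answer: -199/24 ≈ -8.2917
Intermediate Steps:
Y = -26/3 (Y = (⅓)*(-26) = -26/3 ≈ -8.6667)
V(c) = -⅛ (V(c) = -1/8 = -1*⅛ = -⅛)
Y + V(6)*(-3) = -26/3 - ⅛*(-3) = -26/3 + 3/8 = -199/24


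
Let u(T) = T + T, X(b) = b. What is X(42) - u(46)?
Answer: -50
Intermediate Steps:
u(T) = 2*T
X(42) - u(46) = 42 - 2*46 = 42 - 1*92 = 42 - 92 = -50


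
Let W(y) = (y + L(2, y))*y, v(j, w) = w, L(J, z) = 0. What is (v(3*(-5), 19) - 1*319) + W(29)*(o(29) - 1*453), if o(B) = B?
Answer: -356884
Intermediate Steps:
W(y) = y**2 (W(y) = (y + 0)*y = y*y = y**2)
(v(3*(-5), 19) - 1*319) + W(29)*(o(29) - 1*453) = (19 - 1*319) + 29**2*(29 - 1*453) = (19 - 319) + 841*(29 - 453) = -300 + 841*(-424) = -300 - 356584 = -356884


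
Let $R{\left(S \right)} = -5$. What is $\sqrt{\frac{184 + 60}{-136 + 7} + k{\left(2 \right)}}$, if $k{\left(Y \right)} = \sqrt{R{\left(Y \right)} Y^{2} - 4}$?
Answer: $\frac{\sqrt{-31476 + 33282 i \sqrt{6}}}{129} \approx 1.2961 + 1.8898 i$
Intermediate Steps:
$k{\left(Y \right)} = \sqrt{-4 - 5 Y^{2}}$ ($k{\left(Y \right)} = \sqrt{- 5 Y^{2} - 4} = \sqrt{-4 - 5 Y^{2}}$)
$\sqrt{\frac{184 + 60}{-136 + 7} + k{\left(2 \right)}} = \sqrt{\frac{184 + 60}{-136 + 7} + \sqrt{-4 - 5 \cdot 2^{2}}} = \sqrt{\frac{244}{-129} + \sqrt{-4 - 20}} = \sqrt{244 \left(- \frac{1}{129}\right) + \sqrt{-4 - 20}} = \sqrt{- \frac{244}{129} + \sqrt{-24}} = \sqrt{- \frac{244}{129} + 2 i \sqrt{6}}$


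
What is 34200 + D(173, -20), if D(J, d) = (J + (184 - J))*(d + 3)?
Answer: 31072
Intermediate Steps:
D(J, d) = 552 + 184*d (D(J, d) = 184*(3 + d) = 552 + 184*d)
34200 + D(173, -20) = 34200 + (552 + 184*(-20)) = 34200 + (552 - 3680) = 34200 - 3128 = 31072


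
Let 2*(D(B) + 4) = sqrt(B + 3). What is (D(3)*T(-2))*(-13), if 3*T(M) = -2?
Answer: -104/3 + 13*sqrt(6)/3 ≈ -24.052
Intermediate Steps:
D(B) = -4 + sqrt(3 + B)/2 (D(B) = -4 + sqrt(B + 3)/2 = -4 + sqrt(3 + B)/2)
T(M) = -2/3 (T(M) = (1/3)*(-2) = -2/3)
(D(3)*T(-2))*(-13) = ((-4 + sqrt(3 + 3)/2)*(-2/3))*(-13) = ((-4 + sqrt(6)/2)*(-2/3))*(-13) = (8/3 - sqrt(6)/3)*(-13) = -104/3 + 13*sqrt(6)/3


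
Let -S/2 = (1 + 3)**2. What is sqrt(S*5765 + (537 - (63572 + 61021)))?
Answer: 2*I*sqrt(77134) ≈ 555.46*I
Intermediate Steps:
S = -32 (S = -2*(1 + 3)**2 = -2*4**2 = -2*16 = -32)
sqrt(S*5765 + (537 - (63572 + 61021))) = sqrt(-32*5765 + (537 - (63572 + 61021))) = sqrt(-184480 + (537 - 1*124593)) = sqrt(-184480 + (537 - 124593)) = sqrt(-184480 - 124056) = sqrt(-308536) = 2*I*sqrt(77134)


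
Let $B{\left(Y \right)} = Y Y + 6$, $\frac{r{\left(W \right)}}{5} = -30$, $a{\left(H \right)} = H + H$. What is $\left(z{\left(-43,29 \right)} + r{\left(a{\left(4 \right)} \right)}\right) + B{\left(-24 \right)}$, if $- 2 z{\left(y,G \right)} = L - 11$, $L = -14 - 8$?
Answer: $\frac{897}{2} \approx 448.5$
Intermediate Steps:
$L = -22$
$z{\left(y,G \right)} = \frac{33}{2}$ ($z{\left(y,G \right)} = - \frac{-22 - 11}{2} = \left(- \frac{1}{2}\right) \left(-33\right) = \frac{33}{2}$)
$a{\left(H \right)} = 2 H$
$r{\left(W \right)} = -150$ ($r{\left(W \right)} = 5 \left(-30\right) = -150$)
$B{\left(Y \right)} = 6 + Y^{2}$ ($B{\left(Y \right)} = Y^{2} + 6 = 6 + Y^{2}$)
$\left(z{\left(-43,29 \right)} + r{\left(a{\left(4 \right)} \right)}\right) + B{\left(-24 \right)} = \left(\frac{33}{2} - 150\right) + \left(6 + \left(-24\right)^{2}\right) = - \frac{267}{2} + \left(6 + 576\right) = - \frac{267}{2} + 582 = \frac{897}{2}$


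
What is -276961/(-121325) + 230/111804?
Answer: 15496626197/6782310150 ≈ 2.2849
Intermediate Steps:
-276961/(-121325) + 230/111804 = -276961*(-1/121325) + 230*(1/111804) = 276961/121325 + 115/55902 = 15496626197/6782310150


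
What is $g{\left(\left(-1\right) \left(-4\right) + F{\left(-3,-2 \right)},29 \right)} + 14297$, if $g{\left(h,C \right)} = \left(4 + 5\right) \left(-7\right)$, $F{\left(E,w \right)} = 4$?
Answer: $14234$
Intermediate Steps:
$g{\left(h,C \right)} = -63$ ($g{\left(h,C \right)} = 9 \left(-7\right) = -63$)
$g{\left(\left(-1\right) \left(-4\right) + F{\left(-3,-2 \right)},29 \right)} + 14297 = -63 + 14297 = 14234$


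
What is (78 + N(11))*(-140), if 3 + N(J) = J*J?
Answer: -27440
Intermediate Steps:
N(J) = -3 + J² (N(J) = -3 + J*J = -3 + J²)
(78 + N(11))*(-140) = (78 + (-3 + 11²))*(-140) = (78 + (-3 + 121))*(-140) = (78 + 118)*(-140) = 196*(-140) = -27440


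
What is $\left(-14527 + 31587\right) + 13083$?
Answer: $30143$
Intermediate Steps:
$\left(-14527 + 31587\right) + 13083 = 17060 + 13083 = 30143$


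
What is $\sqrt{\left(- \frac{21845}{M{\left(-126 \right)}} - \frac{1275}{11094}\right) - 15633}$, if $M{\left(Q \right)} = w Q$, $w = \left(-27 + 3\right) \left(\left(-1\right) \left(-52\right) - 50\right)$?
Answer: $\frac{i \sqrt{7344188822082}}{21672} \approx 125.05 i$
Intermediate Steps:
$w = -48$ ($w = - 24 \left(52 - 50\right) = \left(-24\right) 2 = -48$)
$M{\left(Q \right)} = - 48 Q$
$\sqrt{\left(- \frac{21845}{M{\left(-126 \right)}} - \frac{1275}{11094}\right) - 15633} = \sqrt{\left(- \frac{21845}{\left(-48\right) \left(-126\right)} - \frac{1275}{11094}\right) - 15633} = \sqrt{\left(- \frac{21845}{6048} - \frac{425}{3698}\right) - 15633} = \sqrt{- \frac{41676605}{11182752} - 15633} = \sqrt{- \frac{174861638621}{11182752}} = \frac{i \sqrt{7344188822082}}{21672}$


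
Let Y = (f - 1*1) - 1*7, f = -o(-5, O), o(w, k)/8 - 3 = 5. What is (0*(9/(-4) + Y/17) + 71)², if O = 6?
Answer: 5041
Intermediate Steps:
o(w, k) = 64 (o(w, k) = 24 + 8*5 = 24 + 40 = 64)
f = -64 (f = -1*64 = -64)
Y = -72 (Y = (-64 - 1*1) - 1*7 = (-64 - 1) - 7 = -65 - 7 = -72)
(0*(9/(-4) + Y/17) + 71)² = (0*(9/(-4) - 72/17) + 71)² = (0*(9*(-¼) - 72*1/17) + 71)² = (0*(-9/4 - 72/17) + 71)² = (0*(-441/68) + 71)² = (0 + 71)² = 71² = 5041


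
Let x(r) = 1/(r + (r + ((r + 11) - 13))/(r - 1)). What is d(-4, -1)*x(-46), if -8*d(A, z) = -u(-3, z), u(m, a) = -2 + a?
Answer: 3/352 ≈ 0.0085227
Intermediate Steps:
d(A, z) = -1/4 + z/8 (d(A, z) = -(-1)*(-2 + z)/8 = -(2 - z)/8 = -1/4 + z/8)
x(r) = 1/(r + (-2 + 2*r)/(-1 + r)) (x(r) = 1/(r + (r + ((11 + r) - 13))/(-1 + r)) = 1/(r + (r + (-2 + r))/(-1 + r)) = 1/(r + (-2 + 2*r)/(-1 + r)))
d(-4, -1)*x(-46) = (-1/4 + (1/8)*(-1))/(2 - 46) = (-1/4 - 1/8)/(-44) = -3/8*(-1/44) = 3/352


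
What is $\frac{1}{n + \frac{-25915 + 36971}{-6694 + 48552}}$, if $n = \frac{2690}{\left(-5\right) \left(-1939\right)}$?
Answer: $\frac{40581331}{21978594} \approx 1.8464$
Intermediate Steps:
$n = \frac{538}{1939}$ ($n = \frac{2690}{9695} = 2690 \cdot \frac{1}{9695} = \frac{538}{1939} \approx 0.27746$)
$\frac{1}{n + \frac{-25915 + 36971}{-6694 + 48552}} = \frac{1}{\frac{538}{1939} + \frac{-25915 + 36971}{-6694 + 48552}} = \frac{1}{\frac{538}{1939} + \frac{11056}{41858}} = \frac{1}{\frac{538}{1939} + 11056 \cdot \frac{1}{41858}} = \frac{1}{\frac{538}{1939} + \frac{5528}{20929}} = \frac{1}{\frac{21978594}{40581331}} = \frac{40581331}{21978594}$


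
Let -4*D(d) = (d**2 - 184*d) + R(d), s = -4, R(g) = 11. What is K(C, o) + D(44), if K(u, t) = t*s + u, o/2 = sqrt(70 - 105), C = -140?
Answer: 5589/4 - 8*I*sqrt(35) ≈ 1397.3 - 47.329*I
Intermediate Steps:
o = 2*I*sqrt(35) (o = 2*sqrt(70 - 105) = 2*sqrt(-35) = 2*(I*sqrt(35)) = 2*I*sqrt(35) ≈ 11.832*I)
K(u, t) = u - 4*t (K(u, t) = t*(-4) + u = -4*t + u = u - 4*t)
D(d) = -11/4 + 46*d - d**2/4 (D(d) = -((d**2 - 184*d) + 11)/4 = -(11 + d**2 - 184*d)/4 = -11/4 + 46*d - d**2/4)
K(C, o) + D(44) = (-140 - 8*I*sqrt(35)) + (-11/4 + 46*44 - 1/4*44**2) = (-140 - 8*I*sqrt(35)) + (-11/4 + 2024 - 1/4*1936) = (-140 - 8*I*sqrt(35)) + (-11/4 + 2024 - 484) = (-140 - 8*I*sqrt(35)) + 6149/4 = 5589/4 - 8*I*sqrt(35)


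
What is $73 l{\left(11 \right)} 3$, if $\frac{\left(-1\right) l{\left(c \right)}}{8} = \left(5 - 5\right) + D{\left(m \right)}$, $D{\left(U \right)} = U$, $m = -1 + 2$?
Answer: $-1752$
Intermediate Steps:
$m = 1$
$l{\left(c \right)} = -8$ ($l{\left(c \right)} = - 8 \left(\left(5 - 5\right) + 1\right) = - 8 \left(0 + 1\right) = \left(-8\right) 1 = -8$)
$73 l{\left(11 \right)} 3 = 73 \left(-8\right) 3 = \left(-584\right) 3 = -1752$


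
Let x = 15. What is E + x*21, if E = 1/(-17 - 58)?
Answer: 23624/75 ≈ 314.99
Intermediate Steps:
E = -1/75 (E = 1/(-75) = -1/75 ≈ -0.013333)
E + x*21 = -1/75 + 15*21 = -1/75 + 315 = 23624/75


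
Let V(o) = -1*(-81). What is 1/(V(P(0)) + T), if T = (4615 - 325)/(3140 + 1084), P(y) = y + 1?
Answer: 64/5249 ≈ 0.012193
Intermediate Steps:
P(y) = 1 + y
T = 65/64 (T = 4290/4224 = 4290*(1/4224) = 65/64 ≈ 1.0156)
V(o) = 81
1/(V(P(0)) + T) = 1/(81 + 65/64) = 1/(5249/64) = 64/5249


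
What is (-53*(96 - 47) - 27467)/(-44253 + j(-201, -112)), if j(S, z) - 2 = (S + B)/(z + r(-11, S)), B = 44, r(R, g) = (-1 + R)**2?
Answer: 962048/1416189 ≈ 0.67932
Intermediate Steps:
j(S, z) = 2 + (44 + S)/(144 + z) (j(S, z) = 2 + (S + 44)/(z + (-1 - 11)**2) = 2 + (44 + S)/(z + (-12)**2) = 2 + (44 + S)/(z + 144) = 2 + (44 + S)/(144 + z))
(-53*(96 - 47) - 27467)/(-44253 + j(-201, -112)) = (-53*(96 - 47) - 27467)/(-44253 + (332 - 201 + 2*(-112))/(144 - 112)) = (-53*49 - 27467)/(-44253 + (332 - 201 - 224)/32) = (-2597 - 27467)/(-44253 + (1/32)*(-93)) = -30064/(-44253 - 93/32) = -30064/(-1416189/32) = -30064*(-32/1416189) = 962048/1416189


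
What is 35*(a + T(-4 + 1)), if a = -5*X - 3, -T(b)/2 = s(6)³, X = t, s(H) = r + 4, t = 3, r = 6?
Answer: -70630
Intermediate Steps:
s(H) = 10 (s(H) = 6 + 4 = 10)
X = 3
T(b) = -2000 (T(b) = -2*10³ = -2*1000 = -2000)
a = -18 (a = -5*3 - 3 = -15 - 3 = -18)
35*(a + T(-4 + 1)) = 35*(-18 - 2000) = 35*(-2018) = -70630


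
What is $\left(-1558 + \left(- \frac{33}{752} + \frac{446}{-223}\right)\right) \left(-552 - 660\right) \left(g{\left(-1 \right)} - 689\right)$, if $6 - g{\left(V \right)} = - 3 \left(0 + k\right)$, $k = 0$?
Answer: $- \frac{242782840197}{188} \approx -1.2914 \cdot 10^{9}$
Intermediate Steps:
$g{\left(V \right)} = 6$ ($g{\left(V \right)} = 6 - - 3 \left(0 + 0\right) = 6 - \left(-3\right) 0 = 6 - 0 = 6 + 0 = 6$)
$\left(-1558 + \left(- \frac{33}{752} + \frac{446}{-223}\right)\right) \left(-552 - 660\right) \left(g{\left(-1 \right)} - 689\right) = \left(-1558 + \left(- \frac{33}{752} + \frac{446}{-223}\right)\right) \left(-552 - 660\right) \left(6 - 689\right) = \left(-1558 + \left(\left(-33\right) \frac{1}{752} + 446 \left(- \frac{1}{223}\right)\right)\right) \left(\left(-1212\right) \left(-683\right)\right) = \left(-1558 - \frac{1537}{752}\right) 827796 = \left(- \frac{1173153}{752}\right) 827796 = - \frac{242782840197}{188}$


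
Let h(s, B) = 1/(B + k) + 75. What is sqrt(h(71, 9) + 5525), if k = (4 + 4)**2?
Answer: sqrt(29842473)/73 ≈ 74.833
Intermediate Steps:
k = 64 (k = 8**2 = 64)
h(s, B) = 75 + 1/(64 + B) (h(s, B) = 1/(B + 64) + 75 = 1/(64 + B) + 75 = 75 + 1/(64 + B))
sqrt(h(71, 9) + 5525) = sqrt((4801 + 75*9)/(64 + 9) + 5525) = sqrt((4801 + 675)/73 + 5525) = sqrt((1/73)*5476 + 5525) = sqrt(5476/73 + 5525) = sqrt(408801/73) = sqrt(29842473)/73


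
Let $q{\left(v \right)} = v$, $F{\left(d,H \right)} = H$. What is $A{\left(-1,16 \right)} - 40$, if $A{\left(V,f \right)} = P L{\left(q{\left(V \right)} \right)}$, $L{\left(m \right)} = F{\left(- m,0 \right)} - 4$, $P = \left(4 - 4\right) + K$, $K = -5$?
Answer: $-20$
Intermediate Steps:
$P = -5$ ($P = \left(4 - 4\right) - 5 = 0 - 5 = -5$)
$L{\left(m \right)} = -4$ ($L{\left(m \right)} = 0 - 4 = -4$)
$A{\left(V,f \right)} = 20$ ($A{\left(V,f \right)} = \left(-5\right) \left(-4\right) = 20$)
$A{\left(-1,16 \right)} - 40 = 20 - 40 = -20$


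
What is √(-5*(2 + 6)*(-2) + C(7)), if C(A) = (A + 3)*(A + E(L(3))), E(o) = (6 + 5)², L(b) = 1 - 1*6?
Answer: 4*√85 ≈ 36.878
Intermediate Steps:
L(b) = -5 (L(b) = 1 - 6 = -5)
E(o) = 121 (E(o) = 11² = 121)
C(A) = (3 + A)*(121 + A) (C(A) = (A + 3)*(A + 121) = (3 + A)*(121 + A))
√(-5*(2 + 6)*(-2) + C(7)) = √(-5*(2 + 6)*(-2) + (363 + 7² + 124*7)) = √(-40*(-2) + (363 + 49 + 868)) = √(-5*(-16) + 1280) = √(80 + 1280) = √1360 = 4*√85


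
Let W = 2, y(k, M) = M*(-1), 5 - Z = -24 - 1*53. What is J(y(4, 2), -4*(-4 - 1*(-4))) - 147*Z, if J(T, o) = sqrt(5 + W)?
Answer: -12054 + sqrt(7) ≈ -12051.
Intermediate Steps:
Z = 82 (Z = 5 - (-24 - 1*53) = 5 - (-24 - 53) = 5 - 1*(-77) = 5 + 77 = 82)
y(k, M) = -M
J(T, o) = sqrt(7) (J(T, o) = sqrt(5 + 2) = sqrt(7))
J(y(4, 2), -4*(-4 - 1*(-4))) - 147*Z = sqrt(7) - 147*82 = sqrt(7) - 12054 = -12054 + sqrt(7)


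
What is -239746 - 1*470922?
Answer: -710668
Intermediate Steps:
-239746 - 1*470922 = -239746 - 470922 = -710668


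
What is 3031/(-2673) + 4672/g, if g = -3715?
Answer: -23748421/9930195 ≈ -2.3915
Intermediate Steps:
3031/(-2673) + 4672/g = 3031/(-2673) + 4672/(-3715) = 3031*(-1/2673) + 4672*(-1/3715) = -3031/2673 - 4672/3715 = -23748421/9930195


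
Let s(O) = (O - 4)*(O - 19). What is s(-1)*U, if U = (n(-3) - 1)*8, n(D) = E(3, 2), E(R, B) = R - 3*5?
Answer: -10400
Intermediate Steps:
E(R, B) = -15 + R (E(R, B) = R - 15 = -15 + R)
n(D) = -12 (n(D) = -15 + 3 = -12)
s(O) = (-19 + O)*(-4 + O) (s(O) = (-4 + O)*(-19 + O) = (-19 + O)*(-4 + O))
U = -104 (U = (-12 - 1)*8 = -13*8 = -104)
s(-1)*U = (76 + (-1)² - 23*(-1))*(-104) = (76 + 1 + 23)*(-104) = 100*(-104) = -10400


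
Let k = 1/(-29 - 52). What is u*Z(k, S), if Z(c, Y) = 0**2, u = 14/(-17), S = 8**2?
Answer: 0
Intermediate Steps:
k = -1/81 (k = 1/(-81) = -1/81 ≈ -0.012346)
S = 64
u = -14/17 (u = 14*(-1/17) = -14/17 ≈ -0.82353)
Z(c, Y) = 0
u*Z(k, S) = -14/17*0 = 0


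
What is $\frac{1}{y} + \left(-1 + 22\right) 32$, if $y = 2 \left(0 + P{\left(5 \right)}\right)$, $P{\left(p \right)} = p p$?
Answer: $\frac{33601}{50} \approx 672.02$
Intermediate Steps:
$P{\left(p \right)} = p^{2}$
$y = 50$ ($y = 2 \left(0 + 5^{2}\right) = 2 \left(0 + 25\right) = 2 \cdot 25 = 50$)
$\frac{1}{y} + \left(-1 + 22\right) 32 = \frac{1}{50} + \left(-1 + 22\right) 32 = \frac{1}{50} + 21 \cdot 32 = \frac{1}{50} + 672 = \frac{33601}{50}$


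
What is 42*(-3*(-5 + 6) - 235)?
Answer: -9996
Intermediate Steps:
42*(-3*(-5 + 6) - 235) = 42*(-3*1 - 235) = 42*(-3 - 235) = 42*(-238) = -9996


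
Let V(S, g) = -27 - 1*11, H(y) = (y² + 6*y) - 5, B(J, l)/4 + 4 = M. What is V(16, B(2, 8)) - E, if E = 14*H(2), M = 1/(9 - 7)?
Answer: -192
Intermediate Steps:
M = ½ (M = 1/2 = ½ ≈ 0.50000)
B(J, l) = -14 (B(J, l) = -16 + 4*(½) = -16 + 2 = -14)
H(y) = -5 + y² + 6*y
V(S, g) = -38 (V(S, g) = -27 - 11 = -38)
E = 154 (E = 14*(-5 + 2² + 6*2) = 14*(-5 + 4 + 12) = 14*11 = 154)
V(16, B(2, 8)) - E = -38 - 1*154 = -38 - 154 = -192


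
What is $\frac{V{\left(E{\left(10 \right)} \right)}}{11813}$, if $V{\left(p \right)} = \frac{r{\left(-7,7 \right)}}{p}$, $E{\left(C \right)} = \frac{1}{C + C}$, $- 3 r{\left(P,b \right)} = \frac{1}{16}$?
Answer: $- \frac{5}{141756} \approx -3.5272 \cdot 10^{-5}$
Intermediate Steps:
$r{\left(P,b \right)} = - \frac{1}{48}$ ($r{\left(P,b \right)} = - \frac{1}{3 \cdot 16} = \left(- \frac{1}{3}\right) \frac{1}{16} = - \frac{1}{48}$)
$E{\left(C \right)} = \frac{1}{2 C}$
$V{\left(p \right)} = - \frac{1}{48 p}$
$\frac{V{\left(E{\left(10 \right)} \right)}}{11813} = \frac{\left(- \frac{1}{48}\right) \frac{1}{\frac{1}{2} \cdot \frac{1}{10}}}{11813} = - \frac{1}{48 \cdot \frac{1}{2} \cdot \frac{1}{10}} \cdot \frac{1}{11813} = - \frac{\frac{1}{\frac{1}{20}}}{48} \cdot \frac{1}{11813} = \left(- \frac{1}{48}\right) 20 \cdot \frac{1}{11813} = \left(- \frac{5}{12}\right) \frac{1}{11813} = - \frac{5}{141756}$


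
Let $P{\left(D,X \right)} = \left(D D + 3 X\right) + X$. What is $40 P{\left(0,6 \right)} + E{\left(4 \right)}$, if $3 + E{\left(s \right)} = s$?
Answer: $961$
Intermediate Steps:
$E{\left(s \right)} = -3 + s$
$P{\left(D,X \right)} = D^{2} + 4 X$ ($P{\left(D,X \right)} = \left(D^{2} + 3 X\right) + X = D^{2} + 4 X$)
$40 P{\left(0,6 \right)} + E{\left(4 \right)} = 40 \left(0^{2} + 4 \cdot 6\right) + \left(-3 + 4\right) = 40 \left(0 + 24\right) + 1 = 40 \cdot 24 + 1 = 960 + 1 = 961$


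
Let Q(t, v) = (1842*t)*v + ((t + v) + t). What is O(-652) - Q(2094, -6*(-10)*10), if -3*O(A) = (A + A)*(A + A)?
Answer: -6944581180/3 ≈ -2.3149e+9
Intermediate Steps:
O(A) = -4*A²/3 (O(A) = -(A + A)*(A + A)/3 = -2*A*2*A/3 = -4*A²/3)
Q(t, v) = v + 2*t + 1842*t*v (Q(t, v) = 1842*t*v + (v + 2*t) = v + 2*t + 1842*t*v)
O(-652) - Q(2094, -6*(-10)*10) = -4/3*(-652)² - (-6*(-10)*10 + 2*2094 + 1842*2094*(-6*(-10)*10)) = -4/3*425104 - (60*10 + 4188 + 1842*2094*(60*10)) = -1700416/3 - (600 + 4188 + 1842*2094*600) = -1700416/3 - (600 + 4188 + 2314288800) = -1700416/3 - 1*2314293588 = -1700416/3 - 2314293588 = -6944581180/3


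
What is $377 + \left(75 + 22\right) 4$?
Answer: $765$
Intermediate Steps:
$377 + \left(75 + 22\right) 4 = 377 + 97 \cdot 4 = 377 + 388 = 765$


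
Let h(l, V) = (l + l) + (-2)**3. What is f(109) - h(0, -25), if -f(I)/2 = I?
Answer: -210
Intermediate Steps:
h(l, V) = -8 + 2*l (h(l, V) = 2*l - 8 = -8 + 2*l)
f(I) = -2*I
f(109) - h(0, -25) = -2*109 - (-8 + 2*0) = -218 - (-8 + 0) = -218 - 1*(-8) = -218 + 8 = -210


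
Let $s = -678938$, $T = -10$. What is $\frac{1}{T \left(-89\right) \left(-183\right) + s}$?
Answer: $- \frac{1}{841808} \approx -1.1879 \cdot 10^{-6}$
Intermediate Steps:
$\frac{1}{T \left(-89\right) \left(-183\right) + s} = \frac{1}{\left(-10\right) \left(-89\right) \left(-183\right) - 678938} = \frac{1}{890 \left(-183\right) - 678938} = \frac{1}{-162870 - 678938} = \frac{1}{-841808} = - \frac{1}{841808}$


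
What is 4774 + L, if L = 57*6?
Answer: 5116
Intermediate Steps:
L = 342
4774 + L = 4774 + 342 = 5116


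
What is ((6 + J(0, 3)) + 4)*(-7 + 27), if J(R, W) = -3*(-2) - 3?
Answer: 260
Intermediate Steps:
J(R, W) = 3 (J(R, W) = 6 - 3 = 3)
((6 + J(0, 3)) + 4)*(-7 + 27) = ((6 + 3) + 4)*(-7 + 27) = (9 + 4)*20 = 13*20 = 260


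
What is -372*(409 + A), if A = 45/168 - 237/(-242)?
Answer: -258524655/1694 ≈ -1.5261e+5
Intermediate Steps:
A = 8451/6776 (A = 45*(1/168) - 237*(-1/242) = 15/56 + 237/242 = 8451/6776 ≈ 1.2472)
-372*(409 + A) = -372*(409 + 8451/6776) = -372*2779835/6776 = -258524655/1694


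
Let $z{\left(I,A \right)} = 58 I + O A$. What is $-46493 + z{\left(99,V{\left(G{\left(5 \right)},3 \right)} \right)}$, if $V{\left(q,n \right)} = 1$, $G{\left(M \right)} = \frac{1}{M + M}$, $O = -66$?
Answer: $-40817$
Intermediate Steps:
$G{\left(M \right)} = \frac{1}{2 M}$
$z{\left(I,A \right)} = - 66 A + 58 I$ ($z{\left(I,A \right)} = 58 I - 66 A = - 66 A + 58 I$)
$-46493 + z{\left(99,V{\left(G{\left(5 \right)},3 \right)} \right)} = -46493 + \left(\left(-66\right) 1 + 58 \cdot 99\right) = -46493 + \left(-66 + 5742\right) = -46493 + 5676 = -40817$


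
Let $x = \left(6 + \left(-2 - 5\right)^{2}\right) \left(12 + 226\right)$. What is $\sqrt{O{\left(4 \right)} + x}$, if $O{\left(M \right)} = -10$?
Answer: $2 \sqrt{3270} \approx 114.37$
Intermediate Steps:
$x = 13090$ ($x = \left(6 + \left(-7\right)^{2}\right) 238 = \left(6 + 49\right) 238 = 55 \cdot 238 = 13090$)
$\sqrt{O{\left(4 \right)} + x} = \sqrt{-10 + 13090} = \sqrt{13080} = 2 \sqrt{3270}$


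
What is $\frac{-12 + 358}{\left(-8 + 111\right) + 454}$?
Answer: $\frac{346}{557} \approx 0.62119$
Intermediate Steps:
$\frac{-12 + 358}{\left(-8 + 111\right) + 454} = \frac{346}{103 + 454} = \frac{346}{557}$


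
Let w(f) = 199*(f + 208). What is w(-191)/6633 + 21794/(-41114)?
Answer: -2735470/136354581 ≈ -0.020061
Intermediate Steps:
w(f) = 41392 + 199*f (w(f) = 199*(208 + f) = 41392 + 199*f)
w(-191)/6633 + 21794/(-41114) = (41392 + 199*(-191))/6633 + 21794/(-41114) = (41392 - 38009)*(1/6633) + 21794*(-1/41114) = 3383*(1/6633) - 10897/20557 = 3383/6633 - 10897/20557 = -2735470/136354581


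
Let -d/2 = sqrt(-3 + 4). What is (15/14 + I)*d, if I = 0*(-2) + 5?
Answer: -85/7 ≈ -12.143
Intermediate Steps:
I = 5 (I = 0 + 5 = 5)
d = -2 (d = -2*sqrt(-3 + 4) = -2*sqrt(1) = -2*1 = -2)
(15/14 + I)*d = (15/14 + 5)*(-2) = (85/14)*(-2) = -85/7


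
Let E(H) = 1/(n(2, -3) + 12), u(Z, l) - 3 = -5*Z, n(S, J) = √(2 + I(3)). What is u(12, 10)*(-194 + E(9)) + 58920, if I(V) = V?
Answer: 9726258/139 + 57*√5/139 ≈ 69974.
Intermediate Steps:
n(S, J) = √5 (n(S, J) = √(2 + 3) = √5)
u(Z, l) = 3 - 5*Z
E(H) = 1/(12 + √5) (E(H) = 1/(√5 + 12) = 1/(12 + √5))
u(12, 10)*(-194 + E(9)) + 58920 = (3 - 5*12)*(-194 + (12/139 - √5/139)) + 58920 = (3 - 60)*(-26954/139 - √5/139) + 58920 = -57*(-26954/139 - √5/139) + 58920 = (1536378/139 + 57*√5/139) + 58920 = 9726258/139 + 57*√5/139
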